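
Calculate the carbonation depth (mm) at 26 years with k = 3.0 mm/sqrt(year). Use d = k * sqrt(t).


depth = k * sqrt(t)
= 3.0 * sqrt(26)
= 15.3 mm

15.3


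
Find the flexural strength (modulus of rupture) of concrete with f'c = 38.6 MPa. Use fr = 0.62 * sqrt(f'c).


fr = 0.62 * sqrt(38.6)
= 3.852 MPa

3.852


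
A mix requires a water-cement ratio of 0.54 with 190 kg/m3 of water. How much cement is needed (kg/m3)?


Cement = water / (w/c)
= 190 / 0.54
= 351.9 kg/m3

351.9


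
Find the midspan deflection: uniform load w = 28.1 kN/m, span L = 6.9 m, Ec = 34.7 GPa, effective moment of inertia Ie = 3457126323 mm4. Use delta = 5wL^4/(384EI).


Convert: L = 6.9 m = 6900 mm, Ec = 34.7 GPa = 34700 MPa
delta = 5 * 28.1 * 6900^4 / (384 * 34700 * 3457126323)
= 6.91 mm

6.91


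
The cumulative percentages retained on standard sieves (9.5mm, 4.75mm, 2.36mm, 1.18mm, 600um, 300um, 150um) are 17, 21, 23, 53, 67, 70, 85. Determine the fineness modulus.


FM = sum(cumulative % retained) / 100
= 336 / 100
= 3.36

3.36


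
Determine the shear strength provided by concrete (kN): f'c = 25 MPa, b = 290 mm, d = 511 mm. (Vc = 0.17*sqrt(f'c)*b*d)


Vc = 0.17 * sqrt(25) * 290 * 511 / 1000
= 125.96 kN

125.96


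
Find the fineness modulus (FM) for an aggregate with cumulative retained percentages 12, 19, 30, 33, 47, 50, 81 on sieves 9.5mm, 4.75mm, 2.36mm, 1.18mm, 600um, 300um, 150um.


FM = sum(cumulative % retained) / 100
= 272 / 100
= 2.72

2.72


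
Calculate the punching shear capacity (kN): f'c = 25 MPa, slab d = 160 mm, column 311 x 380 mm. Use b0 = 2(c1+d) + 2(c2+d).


b0 = 2*(311 + 160) + 2*(380 + 160) = 2022 mm
Vc = 0.33 * sqrt(25) * 2022 * 160 / 1000
= 533.81 kN

533.81


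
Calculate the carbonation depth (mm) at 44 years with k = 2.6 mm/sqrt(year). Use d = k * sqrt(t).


depth = k * sqrt(t)
= 2.6 * sqrt(44)
= 17.25 mm

17.25


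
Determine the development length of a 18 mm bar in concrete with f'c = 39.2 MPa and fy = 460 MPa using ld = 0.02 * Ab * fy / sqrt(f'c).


Ab = pi * 18^2 / 4 = 254.469 mm2
ld = 0.02 * 254.469 * 460 / sqrt(39.2)
= 373.9 mm

373.9


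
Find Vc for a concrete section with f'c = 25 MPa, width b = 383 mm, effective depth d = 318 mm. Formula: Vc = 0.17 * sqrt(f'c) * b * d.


Vc = 0.17 * sqrt(25) * 383 * 318 / 1000
= 103.52 kN

103.52


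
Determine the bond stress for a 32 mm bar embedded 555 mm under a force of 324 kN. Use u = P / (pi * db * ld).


u = P / (pi * db * ld)
= 324 * 1000 / (pi * 32 * 555)
= 5.807 MPa

5.807


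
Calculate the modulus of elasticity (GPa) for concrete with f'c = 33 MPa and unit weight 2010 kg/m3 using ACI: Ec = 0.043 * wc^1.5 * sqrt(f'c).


Ec = 0.043 * 2010^1.5 * sqrt(33) / 1000
= 22.26 GPa

22.26


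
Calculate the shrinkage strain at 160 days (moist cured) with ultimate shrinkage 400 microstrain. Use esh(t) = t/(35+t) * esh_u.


esh(160) = 160 / (35 + 160) * 400
= 160 / 195 * 400
= 328.2 microstrain

328.2


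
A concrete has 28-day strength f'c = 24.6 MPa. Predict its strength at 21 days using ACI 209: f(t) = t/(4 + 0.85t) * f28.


f(21) = 21 / (4 + 0.85 * 21) * 24.6
= 21 / 21.85 * 24.6
= 23.64 MPa

23.64


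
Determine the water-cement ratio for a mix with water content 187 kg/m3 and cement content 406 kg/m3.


w/c = water / cement
w/c = 187 / 406 = 0.461

0.461


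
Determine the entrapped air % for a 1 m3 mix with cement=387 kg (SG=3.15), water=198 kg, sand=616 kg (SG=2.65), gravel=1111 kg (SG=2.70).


Vol cement = 387 / (3.15 * 1000) = 0.122857 m3
Vol water = 198 / 1000 = 0.198 m3
Vol sand = 616 / (2.65 * 1000) = 0.232453 m3
Vol gravel = 1111 / (2.70 * 1000) = 0.411481 m3
Total solid + water volume = 0.964791 m3
Air = (1 - 0.964791) * 100 = 3.52%

3.52


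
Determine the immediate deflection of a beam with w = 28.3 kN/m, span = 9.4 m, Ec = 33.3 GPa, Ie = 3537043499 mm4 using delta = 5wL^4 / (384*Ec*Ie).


Convert: L = 9.4 m = 9400 mm, Ec = 33.3 GPa = 33300 MPa
delta = 5 * 28.3 * 9400^4 / (384 * 33300 * 3537043499)
= 24.43 mm

24.43


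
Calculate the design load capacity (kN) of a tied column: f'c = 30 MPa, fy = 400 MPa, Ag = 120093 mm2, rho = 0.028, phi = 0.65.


Ast = rho * Ag = 0.028 * 120093 = 3362.604 mm2
phi*Pn = 0.65 * 0.80 * (0.85 * 30 * (120093 - 3362.604) + 400 * 3362.604) / 1000
= 2247.27 kN

2247.27


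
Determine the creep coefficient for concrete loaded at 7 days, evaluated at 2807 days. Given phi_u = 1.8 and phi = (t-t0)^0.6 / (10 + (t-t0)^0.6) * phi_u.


dt = 2807 - 7 = 2800
phi = 2800^0.6 / (10 + 2800^0.6) * 1.8
= 1.658

1.658


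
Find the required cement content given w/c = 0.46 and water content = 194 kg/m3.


Cement = water / (w/c)
= 194 / 0.46
= 421.7 kg/m3

421.7


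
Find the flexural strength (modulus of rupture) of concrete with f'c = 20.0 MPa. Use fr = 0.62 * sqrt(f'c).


fr = 0.62 * sqrt(20.0)
= 2.773 MPa

2.773


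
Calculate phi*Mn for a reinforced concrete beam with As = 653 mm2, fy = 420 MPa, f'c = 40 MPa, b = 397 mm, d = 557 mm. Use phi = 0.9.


a = As * fy / (0.85 * f'c * b)
= 653 * 420 / (0.85 * 40 * 397)
= 20.3186 mm
Mn = As * fy * (d - a/2) / 10^6
= 149.9765 kN-m
phi*Mn = 0.9 * 149.9765 = 134.98 kN-m

134.98


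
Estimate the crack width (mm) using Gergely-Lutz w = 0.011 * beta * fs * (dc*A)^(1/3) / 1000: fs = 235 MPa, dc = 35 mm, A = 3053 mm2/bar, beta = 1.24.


w = 0.011 * beta * fs * (dc * A)^(1/3) / 1000
= 0.011 * 1.24 * 235 * (35 * 3053)^(1/3) / 1000
= 0.152 mm

0.152


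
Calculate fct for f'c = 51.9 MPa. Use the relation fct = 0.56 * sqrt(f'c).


fct = 0.56 * sqrt(51.9)
= 0.56 * 7.204
= 4.034 MPa

4.034


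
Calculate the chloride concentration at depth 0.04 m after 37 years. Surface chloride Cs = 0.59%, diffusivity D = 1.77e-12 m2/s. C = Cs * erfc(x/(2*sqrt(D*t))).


t_seconds = 37 * 365.25 * 24 * 3600 = 1167631200.0 s
arg = 0.04 / (2 * sqrt(1.77e-12 * 1167631200.0))
= 0.4399
erfc(0.4399) = 0.5338
C = 0.59 * 0.5338 = 0.315%

0.315


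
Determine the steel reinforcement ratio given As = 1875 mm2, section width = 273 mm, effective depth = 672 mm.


rho = As / (b * d)
= 1875 / (273 * 672)
= 0.0102

0.0102


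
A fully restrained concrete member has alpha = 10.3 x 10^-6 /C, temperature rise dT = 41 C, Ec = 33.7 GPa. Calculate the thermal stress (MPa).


sigma = alpha * dT * Ec
= 10.3e-6 * 41 * 33.7 * 1000
= 14.232 MPa

14.232


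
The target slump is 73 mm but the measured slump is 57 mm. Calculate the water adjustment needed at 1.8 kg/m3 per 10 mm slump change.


Difference = 73 - 57 = 16 mm
Water adjustment = 16 * 1.8 / 10 = 2.9 kg/m3

2.9


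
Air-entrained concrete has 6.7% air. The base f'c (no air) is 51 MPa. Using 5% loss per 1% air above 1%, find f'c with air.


Strength loss = (6.7 - 1) * 5 = 28.5%
f'c = 51 * (1 - 28.5/100)
= 36.47 MPa

36.47


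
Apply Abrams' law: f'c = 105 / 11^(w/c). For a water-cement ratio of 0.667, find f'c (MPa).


f'c = 105 / 11^0.667
= 105 / 4.95
= 21.21 MPa

21.21


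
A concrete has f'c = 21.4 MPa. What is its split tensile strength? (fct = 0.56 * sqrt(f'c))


fct = 0.56 * sqrt(21.4)
= 0.56 * 4.626
= 2.591 MPa

2.591


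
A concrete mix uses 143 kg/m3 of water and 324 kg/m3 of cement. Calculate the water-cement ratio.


w/c = water / cement
w/c = 143 / 324 = 0.441

0.441


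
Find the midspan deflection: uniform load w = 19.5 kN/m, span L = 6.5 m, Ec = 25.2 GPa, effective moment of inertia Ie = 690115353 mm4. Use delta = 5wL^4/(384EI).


Convert: L = 6.5 m = 6500 mm, Ec = 25.2 GPa = 25200 MPa
delta = 5 * 19.5 * 6500^4 / (384 * 25200 * 690115353)
= 26.06 mm

26.06


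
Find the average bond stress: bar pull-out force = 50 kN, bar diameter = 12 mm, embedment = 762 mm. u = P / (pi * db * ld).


u = P / (pi * db * ld)
= 50 * 1000 / (pi * 12 * 762)
= 1.741 MPa

1.741


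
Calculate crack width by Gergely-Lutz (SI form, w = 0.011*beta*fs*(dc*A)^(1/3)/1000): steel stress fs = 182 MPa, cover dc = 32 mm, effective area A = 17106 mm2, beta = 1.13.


w = 0.011 * beta * fs * (dc * A)^(1/3) / 1000
= 0.011 * 1.13 * 182 * (32 * 17106)^(1/3) / 1000
= 0.185 mm

0.185


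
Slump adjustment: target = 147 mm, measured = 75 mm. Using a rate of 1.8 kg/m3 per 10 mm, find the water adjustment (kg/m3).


Difference = 147 - 75 = 72 mm
Water adjustment = 72 * 1.8 / 10 = 13.0 kg/m3

13.0


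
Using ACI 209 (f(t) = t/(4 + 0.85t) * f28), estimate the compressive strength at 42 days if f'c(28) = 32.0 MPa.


f(42) = 42 / (4 + 0.85 * 42) * 32.0
= 42 / 39.7 * 32.0
= 33.85 MPa

33.85


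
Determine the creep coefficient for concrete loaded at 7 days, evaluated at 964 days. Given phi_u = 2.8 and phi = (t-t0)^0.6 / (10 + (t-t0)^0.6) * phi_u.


dt = 964 - 7 = 957
phi = 957^0.6 / (10 + 957^0.6) * 2.8
= 2.408

2.408


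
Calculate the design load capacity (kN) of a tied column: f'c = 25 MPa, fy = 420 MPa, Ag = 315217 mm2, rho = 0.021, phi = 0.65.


Ast = rho * Ag = 0.021 * 315217 = 6619.557 mm2
phi*Pn = 0.65 * 0.80 * (0.85 * 25 * (315217 - 6619.557) + 420 * 6619.557) / 1000
= 4855.71 kN

4855.71


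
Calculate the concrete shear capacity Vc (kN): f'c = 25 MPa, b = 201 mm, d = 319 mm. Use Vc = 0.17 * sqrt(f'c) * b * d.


Vc = 0.17 * sqrt(25) * 201 * 319 / 1000
= 54.5 kN

54.5


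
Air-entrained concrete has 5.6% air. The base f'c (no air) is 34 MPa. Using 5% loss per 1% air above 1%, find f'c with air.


Strength loss = (5.6 - 1) * 5 = 23.0%
f'c = 34 * (1 - 23.0/100)
= 26.18 MPa

26.18


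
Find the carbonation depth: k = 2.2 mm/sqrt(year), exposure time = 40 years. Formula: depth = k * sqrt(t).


depth = k * sqrt(t)
= 2.2 * sqrt(40)
= 13.91 mm

13.91


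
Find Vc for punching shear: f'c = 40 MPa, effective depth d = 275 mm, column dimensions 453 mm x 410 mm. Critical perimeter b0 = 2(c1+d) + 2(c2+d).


b0 = 2*(453 + 275) + 2*(410 + 275) = 2826 mm
Vc = 0.33 * sqrt(40) * 2826 * 275 / 1000
= 1621.99 kN

1621.99


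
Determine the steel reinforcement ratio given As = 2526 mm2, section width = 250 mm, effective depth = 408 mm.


rho = As / (b * d)
= 2526 / (250 * 408)
= 0.0248

0.0248


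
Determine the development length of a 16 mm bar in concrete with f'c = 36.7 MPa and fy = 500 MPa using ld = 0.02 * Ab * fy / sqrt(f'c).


Ab = pi * 16^2 / 4 = 201.062 mm2
ld = 0.02 * 201.062 * 500 / sqrt(36.7)
= 331.9 mm

331.9


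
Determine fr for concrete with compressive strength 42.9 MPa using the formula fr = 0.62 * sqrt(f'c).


fr = 0.62 * sqrt(42.9)
= 4.061 MPa

4.061


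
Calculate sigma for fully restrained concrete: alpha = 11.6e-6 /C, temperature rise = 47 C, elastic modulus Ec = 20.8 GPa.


sigma = alpha * dT * Ec
= 11.6e-6 * 47 * 20.8 * 1000
= 11.34 MPa

11.34


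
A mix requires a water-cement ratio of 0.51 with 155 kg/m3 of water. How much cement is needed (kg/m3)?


Cement = water / (w/c)
= 155 / 0.51
= 303.9 kg/m3

303.9


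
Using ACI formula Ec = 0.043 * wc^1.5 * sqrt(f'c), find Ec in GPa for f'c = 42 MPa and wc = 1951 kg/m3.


Ec = 0.043 * 1951^1.5 * sqrt(42) / 1000
= 24.01 GPa

24.01


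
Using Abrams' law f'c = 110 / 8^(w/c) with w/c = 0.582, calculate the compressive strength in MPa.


f'c = 110 / 8^0.582
= 110 / 3.354
= 32.79 MPa

32.79


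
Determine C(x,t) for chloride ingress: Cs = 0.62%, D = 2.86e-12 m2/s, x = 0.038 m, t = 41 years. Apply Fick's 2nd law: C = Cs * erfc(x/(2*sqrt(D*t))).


t_seconds = 41 * 365.25 * 24 * 3600 = 1293861600.0 s
arg = 0.038 / (2 * sqrt(2.86e-12 * 1293861600.0))
= 0.3123
erfc(0.3123) = 0.6587
C = 0.62 * 0.6587 = 0.4084%

0.4084


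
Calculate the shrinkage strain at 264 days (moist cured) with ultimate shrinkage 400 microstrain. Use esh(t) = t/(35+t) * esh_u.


esh(264) = 264 / (35 + 264) * 400
= 264 / 299 * 400
= 353.2 microstrain

353.2


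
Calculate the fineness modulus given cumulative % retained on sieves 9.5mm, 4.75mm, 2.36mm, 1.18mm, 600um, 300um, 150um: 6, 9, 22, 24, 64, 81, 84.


FM = sum(cumulative % retained) / 100
= 290 / 100
= 2.9

2.9


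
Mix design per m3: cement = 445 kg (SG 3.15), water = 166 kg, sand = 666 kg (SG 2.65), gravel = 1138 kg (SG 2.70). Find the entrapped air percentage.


Vol cement = 445 / (3.15 * 1000) = 0.14127 m3
Vol water = 166 / 1000 = 0.166 m3
Vol sand = 666 / (2.65 * 1000) = 0.251321 m3
Vol gravel = 1138 / (2.70 * 1000) = 0.421481 m3
Total solid + water volume = 0.980072 m3
Air = (1 - 0.980072) * 100 = 1.99%

1.99


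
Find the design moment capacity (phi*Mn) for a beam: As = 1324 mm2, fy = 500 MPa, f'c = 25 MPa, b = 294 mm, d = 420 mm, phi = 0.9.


a = As * fy / (0.85 * f'c * b)
= 1324 * 500 / (0.85 * 25 * 294)
= 105.9624 mm
Mn = As * fy * (d - a/2) / 10^6
= 242.9665 kN-m
phi*Mn = 0.9 * 242.9665 = 218.67 kN-m

218.67


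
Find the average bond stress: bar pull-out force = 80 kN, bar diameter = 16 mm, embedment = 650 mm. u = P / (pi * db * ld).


u = P / (pi * db * ld)
= 80 * 1000 / (pi * 16 * 650)
= 2.449 MPa

2.449


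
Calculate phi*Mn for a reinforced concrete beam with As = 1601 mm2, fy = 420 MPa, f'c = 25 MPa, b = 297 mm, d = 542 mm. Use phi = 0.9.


a = As * fy / (0.85 * f'c * b)
= 1601 * 420 / (0.85 * 25 * 297)
= 106.5431 mm
Mn = As * fy * (d - a/2) / 10^6
= 328.6308 kN-m
phi*Mn = 0.9 * 328.6308 = 295.77 kN-m

295.77


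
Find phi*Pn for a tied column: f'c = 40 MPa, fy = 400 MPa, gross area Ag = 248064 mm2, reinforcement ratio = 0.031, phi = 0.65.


Ast = rho * Ag = 0.031 * 248064 = 7689.984 mm2
phi*Pn = 0.65 * 0.80 * (0.85 * 40 * (248064 - 7689.984) + 400 * 7689.984) / 1000
= 5849.33 kN

5849.33


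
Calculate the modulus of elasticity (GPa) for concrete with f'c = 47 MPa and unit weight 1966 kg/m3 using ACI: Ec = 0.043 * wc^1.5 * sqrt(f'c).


Ec = 0.043 * 1966^1.5 * sqrt(47) / 1000
= 25.7 GPa

25.7


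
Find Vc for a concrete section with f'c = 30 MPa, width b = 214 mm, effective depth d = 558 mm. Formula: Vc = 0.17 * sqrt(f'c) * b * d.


Vc = 0.17 * sqrt(30) * 214 * 558 / 1000
= 111.19 kN

111.19


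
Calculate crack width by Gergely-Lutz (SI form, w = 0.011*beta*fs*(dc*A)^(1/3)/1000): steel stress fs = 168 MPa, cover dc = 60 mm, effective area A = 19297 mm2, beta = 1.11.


w = 0.011 * beta * fs * (dc * A)^(1/3) / 1000
= 0.011 * 1.11 * 168 * (60 * 19297)^(1/3) / 1000
= 0.215 mm

0.215


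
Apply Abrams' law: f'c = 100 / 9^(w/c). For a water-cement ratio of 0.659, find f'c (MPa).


f'c = 100 / 9^0.659
= 100 / 4.254
= 23.5 MPa

23.5


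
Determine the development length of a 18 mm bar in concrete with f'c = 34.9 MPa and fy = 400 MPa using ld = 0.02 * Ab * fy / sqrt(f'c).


Ab = pi * 18^2 / 4 = 254.469 mm2
ld = 0.02 * 254.469 * 400 / sqrt(34.9)
= 344.6 mm

344.6


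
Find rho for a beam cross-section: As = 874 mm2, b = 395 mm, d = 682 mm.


rho = As / (b * d)
= 874 / (395 * 682)
= 0.0032

0.0032


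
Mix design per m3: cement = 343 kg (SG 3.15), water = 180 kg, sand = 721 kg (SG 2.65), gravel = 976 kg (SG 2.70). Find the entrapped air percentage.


Vol cement = 343 / (3.15 * 1000) = 0.108889 m3
Vol water = 180 / 1000 = 0.18 m3
Vol sand = 721 / (2.65 * 1000) = 0.272075 m3
Vol gravel = 976 / (2.70 * 1000) = 0.361481 m3
Total solid + water volume = 0.922446 m3
Air = (1 - 0.922446) * 100 = 7.76%

7.76


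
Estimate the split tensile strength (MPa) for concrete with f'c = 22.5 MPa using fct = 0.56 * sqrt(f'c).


fct = 0.56 * sqrt(22.5)
= 0.56 * 4.743
= 2.656 MPa

2.656


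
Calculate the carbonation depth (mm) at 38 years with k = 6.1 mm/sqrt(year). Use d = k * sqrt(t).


depth = k * sqrt(t)
= 6.1 * sqrt(38)
= 37.6 mm

37.6


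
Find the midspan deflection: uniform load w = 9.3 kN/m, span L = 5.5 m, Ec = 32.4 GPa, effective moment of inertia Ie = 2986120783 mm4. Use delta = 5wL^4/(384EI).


Convert: L = 5.5 m = 5500 mm, Ec = 32.4 GPa = 32400 MPa
delta = 5 * 9.3 * 5500^4 / (384 * 32400 * 2986120783)
= 1.15 mm

1.15


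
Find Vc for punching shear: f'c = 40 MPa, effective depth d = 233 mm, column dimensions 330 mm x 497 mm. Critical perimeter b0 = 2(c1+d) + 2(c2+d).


b0 = 2*(330 + 233) + 2*(497 + 233) = 2586 mm
Vc = 0.33 * sqrt(40) * 2586 * 233 / 1000
= 1257.56 kN

1257.56


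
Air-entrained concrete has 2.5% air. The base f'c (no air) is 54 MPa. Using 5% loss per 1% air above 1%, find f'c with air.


Strength loss = (2.5 - 1) * 5 = 7.5%
f'c = 54 * (1 - 7.5/100)
= 49.95 MPa

49.95


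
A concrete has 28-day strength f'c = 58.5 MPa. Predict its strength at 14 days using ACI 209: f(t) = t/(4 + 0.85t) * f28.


f(14) = 14 / (4 + 0.85 * 14) * 58.5
= 14 / 15.9 * 58.5
= 51.51 MPa

51.51


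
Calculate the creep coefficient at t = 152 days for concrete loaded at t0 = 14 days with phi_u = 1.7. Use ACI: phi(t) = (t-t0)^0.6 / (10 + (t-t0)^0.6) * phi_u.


dt = 152 - 14 = 138
phi = 138^0.6 / (10 + 138^0.6) * 1.7
= 1.118

1.118


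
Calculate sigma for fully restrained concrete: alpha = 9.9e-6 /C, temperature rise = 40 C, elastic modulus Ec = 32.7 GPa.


sigma = alpha * dT * Ec
= 9.9e-6 * 40 * 32.7 * 1000
= 12.949 MPa

12.949


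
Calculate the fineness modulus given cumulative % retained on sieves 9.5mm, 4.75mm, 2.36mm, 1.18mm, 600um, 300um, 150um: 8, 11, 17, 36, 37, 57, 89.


FM = sum(cumulative % retained) / 100
= 255 / 100
= 2.55

2.55


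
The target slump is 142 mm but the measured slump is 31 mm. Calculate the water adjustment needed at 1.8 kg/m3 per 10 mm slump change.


Difference = 142 - 31 = 111 mm
Water adjustment = 111 * 1.8 / 10 = 20.0 kg/m3

20.0


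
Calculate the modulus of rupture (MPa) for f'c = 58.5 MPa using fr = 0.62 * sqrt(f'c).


fr = 0.62 * sqrt(58.5)
= 4.742 MPa

4.742


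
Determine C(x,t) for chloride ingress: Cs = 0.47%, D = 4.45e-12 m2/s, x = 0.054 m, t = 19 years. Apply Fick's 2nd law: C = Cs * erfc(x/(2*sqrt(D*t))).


t_seconds = 19 * 365.25 * 24 * 3600 = 599594400.0 s
arg = 0.054 / (2 * sqrt(4.45e-12 * 599594400.0))
= 0.5227
erfc(0.5227) = 0.4598
C = 0.47 * 0.4598 = 0.2161%

0.2161


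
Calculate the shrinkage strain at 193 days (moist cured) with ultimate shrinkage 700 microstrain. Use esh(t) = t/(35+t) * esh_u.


esh(193) = 193 / (35 + 193) * 700
= 193 / 228 * 700
= 592.5 microstrain

592.5


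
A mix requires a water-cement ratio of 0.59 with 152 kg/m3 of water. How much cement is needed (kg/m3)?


Cement = water / (w/c)
= 152 / 0.59
= 257.6 kg/m3

257.6


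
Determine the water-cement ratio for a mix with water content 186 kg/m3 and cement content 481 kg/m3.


w/c = water / cement
w/c = 186 / 481 = 0.387

0.387


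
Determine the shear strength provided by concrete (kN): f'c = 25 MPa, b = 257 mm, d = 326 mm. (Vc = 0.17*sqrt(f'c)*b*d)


Vc = 0.17 * sqrt(25) * 257 * 326 / 1000
= 71.21 kN

71.21


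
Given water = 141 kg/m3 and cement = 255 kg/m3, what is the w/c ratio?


w/c = water / cement
w/c = 141 / 255 = 0.553

0.553


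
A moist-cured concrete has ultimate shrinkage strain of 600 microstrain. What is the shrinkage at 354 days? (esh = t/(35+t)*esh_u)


esh(354) = 354 / (35 + 354) * 600
= 354 / 389 * 600
= 546.0 microstrain

546.0


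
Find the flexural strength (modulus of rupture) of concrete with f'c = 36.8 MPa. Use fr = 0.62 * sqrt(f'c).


fr = 0.62 * sqrt(36.8)
= 3.761 MPa

3.761


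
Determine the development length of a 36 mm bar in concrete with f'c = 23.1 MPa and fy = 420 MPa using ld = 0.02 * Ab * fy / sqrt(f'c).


Ab = pi * 36^2 / 4 = 1017.876 mm2
ld = 0.02 * 1017.876 * 420 / sqrt(23.1)
= 1779.0 mm

1779.0


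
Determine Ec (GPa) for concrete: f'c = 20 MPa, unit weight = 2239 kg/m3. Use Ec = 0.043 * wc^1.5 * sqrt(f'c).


Ec = 0.043 * 2239^1.5 * sqrt(20) / 1000
= 20.37 GPa

20.37


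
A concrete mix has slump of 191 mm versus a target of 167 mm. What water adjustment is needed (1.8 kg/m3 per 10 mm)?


Difference = 167 - 191 = -24 mm
Water adjustment = -24 * 1.8 / 10 = -4.3 kg/m3

-4.3


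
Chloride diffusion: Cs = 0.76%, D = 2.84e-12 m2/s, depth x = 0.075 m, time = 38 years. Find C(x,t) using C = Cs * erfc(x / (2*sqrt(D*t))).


t_seconds = 38 * 365.25 * 24 * 3600 = 1199188800.0 s
arg = 0.075 / (2 * sqrt(2.84e-12 * 1199188800.0))
= 0.6426
erfc(0.6426) = 0.3635
C = 0.76 * 0.3635 = 0.2762%

0.2762


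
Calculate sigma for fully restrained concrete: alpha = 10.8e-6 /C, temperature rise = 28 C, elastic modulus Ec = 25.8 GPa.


sigma = alpha * dT * Ec
= 10.8e-6 * 28 * 25.8 * 1000
= 7.802 MPa

7.802


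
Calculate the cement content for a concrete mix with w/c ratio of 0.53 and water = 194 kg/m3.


Cement = water / (w/c)
= 194 / 0.53
= 366.0 kg/m3

366.0


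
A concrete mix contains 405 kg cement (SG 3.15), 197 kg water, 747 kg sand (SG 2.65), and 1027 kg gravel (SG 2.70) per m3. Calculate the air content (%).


Vol cement = 405 / (3.15 * 1000) = 0.128571 m3
Vol water = 197 / 1000 = 0.197 m3
Vol sand = 747 / (2.65 * 1000) = 0.281887 m3
Vol gravel = 1027 / (2.70 * 1000) = 0.38037 m3
Total solid + water volume = 0.987829 m3
Air = (1 - 0.987829) * 100 = 1.22%

1.22


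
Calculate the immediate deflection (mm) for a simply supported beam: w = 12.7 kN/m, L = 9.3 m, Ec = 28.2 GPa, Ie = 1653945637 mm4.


Convert: L = 9.3 m = 9300 mm, Ec = 28.2 GPa = 28200 MPa
delta = 5 * 12.7 * 9300^4 / (384 * 28200 * 1653945637)
= 26.52 mm

26.52


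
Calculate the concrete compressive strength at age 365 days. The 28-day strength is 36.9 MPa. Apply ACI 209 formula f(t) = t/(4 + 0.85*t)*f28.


f(365) = 365 / (4 + 0.85 * 365) * 36.9
= 365 / 314.25 * 36.9
= 42.86 MPa

42.86


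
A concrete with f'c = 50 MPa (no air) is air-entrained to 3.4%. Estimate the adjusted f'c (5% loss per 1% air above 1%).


Strength loss = (3.4 - 1) * 5 = 12.0%
f'c = 50 * (1 - 12.0/100)
= 44.0 MPa

44.0


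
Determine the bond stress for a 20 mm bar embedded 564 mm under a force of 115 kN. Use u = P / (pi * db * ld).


u = P / (pi * db * ld)
= 115 * 1000 / (pi * 20 * 564)
= 3.245 MPa

3.245


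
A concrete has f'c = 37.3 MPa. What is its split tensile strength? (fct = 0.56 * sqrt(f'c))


fct = 0.56 * sqrt(37.3)
= 0.56 * 6.107
= 3.42 MPa

3.42


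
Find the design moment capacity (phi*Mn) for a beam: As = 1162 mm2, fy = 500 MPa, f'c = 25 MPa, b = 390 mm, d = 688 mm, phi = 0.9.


a = As * fy / (0.85 * f'c * b)
= 1162 * 500 / (0.85 * 25 * 390)
= 70.1056 mm
Mn = As * fy * (d - a/2) / 10^6
= 379.3623 kN-m
phi*Mn = 0.9 * 379.3623 = 341.43 kN-m

341.43


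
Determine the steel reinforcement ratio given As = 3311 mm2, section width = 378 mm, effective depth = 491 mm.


rho = As / (b * d)
= 3311 / (378 * 491)
= 0.0178

0.0178


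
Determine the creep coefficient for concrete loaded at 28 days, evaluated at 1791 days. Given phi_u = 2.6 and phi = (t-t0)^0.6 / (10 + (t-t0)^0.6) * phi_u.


dt = 1791 - 28 = 1763
phi = 1763^0.6 / (10 + 1763^0.6) * 2.6
= 2.336

2.336


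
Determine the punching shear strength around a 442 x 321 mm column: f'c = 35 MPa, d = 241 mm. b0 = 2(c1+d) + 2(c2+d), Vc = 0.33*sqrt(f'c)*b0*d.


b0 = 2*(442 + 241) + 2*(321 + 241) = 2490 mm
Vc = 0.33 * sqrt(35) * 2490 * 241 / 1000
= 1171.56 kN

1171.56


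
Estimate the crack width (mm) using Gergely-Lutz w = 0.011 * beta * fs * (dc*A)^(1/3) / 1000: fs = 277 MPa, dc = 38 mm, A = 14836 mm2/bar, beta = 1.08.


w = 0.011 * beta * fs * (dc * A)^(1/3) / 1000
= 0.011 * 1.08 * 277 * (38 * 14836)^(1/3) / 1000
= 0.272 mm

0.272


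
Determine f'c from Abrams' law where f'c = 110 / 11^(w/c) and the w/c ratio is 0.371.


f'c = 110 / 11^0.371
= 110 / 2.434
= 45.19 MPa

45.19


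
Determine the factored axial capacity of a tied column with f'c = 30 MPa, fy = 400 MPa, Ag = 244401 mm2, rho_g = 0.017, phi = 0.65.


Ast = rho * Ag = 0.017 * 244401 = 4154.817 mm2
phi*Pn = 0.65 * 0.80 * (0.85 * 30 * (244401 - 4154.817) + 400 * 4154.817) / 1000
= 4049.87 kN

4049.87


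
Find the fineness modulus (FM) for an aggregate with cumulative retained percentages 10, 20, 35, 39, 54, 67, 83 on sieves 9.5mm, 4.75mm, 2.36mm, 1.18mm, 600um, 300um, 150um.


FM = sum(cumulative % retained) / 100
= 308 / 100
= 3.08

3.08


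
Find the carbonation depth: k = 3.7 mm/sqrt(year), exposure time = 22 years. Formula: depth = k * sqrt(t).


depth = k * sqrt(t)
= 3.7 * sqrt(22)
= 17.35 mm

17.35


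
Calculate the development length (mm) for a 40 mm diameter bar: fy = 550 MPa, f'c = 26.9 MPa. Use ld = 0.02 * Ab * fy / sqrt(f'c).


Ab = pi * 40^2 / 4 = 1256.637 mm2
ld = 0.02 * 1256.637 * 550 / sqrt(26.9)
= 2665.2 mm

2665.2


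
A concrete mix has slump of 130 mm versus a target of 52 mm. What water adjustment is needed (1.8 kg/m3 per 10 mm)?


Difference = 52 - 130 = -78 mm
Water adjustment = -78 * 1.8 / 10 = -14.0 kg/m3

-14.0


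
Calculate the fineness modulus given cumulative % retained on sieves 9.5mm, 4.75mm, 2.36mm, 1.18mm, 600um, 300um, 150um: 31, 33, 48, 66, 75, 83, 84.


FM = sum(cumulative % retained) / 100
= 420 / 100
= 4.2

4.2


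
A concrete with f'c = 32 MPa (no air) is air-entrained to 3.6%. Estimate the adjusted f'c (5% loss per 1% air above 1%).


Strength loss = (3.6 - 1) * 5 = 13.0%
f'c = 32 * (1 - 13.0/100)
= 27.84 MPa

27.84


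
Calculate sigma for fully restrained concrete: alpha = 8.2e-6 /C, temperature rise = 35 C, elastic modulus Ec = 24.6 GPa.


sigma = alpha * dT * Ec
= 8.2e-6 * 35 * 24.6 * 1000
= 7.06 MPa

7.06


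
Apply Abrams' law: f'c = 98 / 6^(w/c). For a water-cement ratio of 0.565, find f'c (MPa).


f'c = 98 / 6^0.565
= 98 / 2.752
= 35.61 MPa

35.61


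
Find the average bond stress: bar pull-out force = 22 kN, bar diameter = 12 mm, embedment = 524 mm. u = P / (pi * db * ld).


u = P / (pi * db * ld)
= 22 * 1000 / (pi * 12 * 524)
= 1.114 MPa

1.114


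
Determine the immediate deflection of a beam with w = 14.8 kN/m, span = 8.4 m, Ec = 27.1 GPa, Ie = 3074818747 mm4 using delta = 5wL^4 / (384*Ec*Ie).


Convert: L = 8.4 m = 8400 mm, Ec = 27.1 GPa = 27100 MPa
delta = 5 * 14.8 * 8400^4 / (384 * 27100 * 3074818747)
= 11.51 mm

11.51


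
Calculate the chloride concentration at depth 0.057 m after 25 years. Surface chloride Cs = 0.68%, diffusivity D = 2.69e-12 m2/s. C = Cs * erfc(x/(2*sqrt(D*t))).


t_seconds = 25 * 365.25 * 24 * 3600 = 788940000.0 s
arg = 0.057 / (2 * sqrt(2.69e-12 * 788940000.0))
= 0.6187
erfc(0.6187) = 0.3816
C = 0.68 * 0.3816 = 0.2595%

0.2595


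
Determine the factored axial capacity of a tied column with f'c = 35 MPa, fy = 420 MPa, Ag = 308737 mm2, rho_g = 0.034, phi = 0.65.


Ast = rho * Ag = 0.034 * 308737 = 10497.058 mm2
phi*Pn = 0.65 * 0.80 * (0.85 * 35 * (308737 - 10497.058) + 420 * 10497.058) / 1000
= 6906.33 kN

6906.33


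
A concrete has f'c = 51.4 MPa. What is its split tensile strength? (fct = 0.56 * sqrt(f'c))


fct = 0.56 * sqrt(51.4)
= 0.56 * 7.169
= 4.015 MPa

4.015


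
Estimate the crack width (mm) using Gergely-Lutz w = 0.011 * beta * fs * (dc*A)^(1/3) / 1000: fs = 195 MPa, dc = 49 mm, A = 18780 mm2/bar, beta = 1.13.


w = 0.011 * beta * fs * (dc * A)^(1/3) / 1000
= 0.011 * 1.13 * 195 * (49 * 18780)^(1/3) / 1000
= 0.236 mm

0.236


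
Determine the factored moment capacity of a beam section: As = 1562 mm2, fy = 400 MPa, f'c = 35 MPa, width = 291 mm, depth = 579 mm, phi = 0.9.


a = As * fy / (0.85 * f'c * b)
= 1562 * 400 / (0.85 * 35 * 291)
= 72.1707 mm
Mn = As * fy * (d - a/2) / 10^6
= 339.2131 kN-m
phi*Mn = 0.9 * 339.2131 = 305.29 kN-m

305.29


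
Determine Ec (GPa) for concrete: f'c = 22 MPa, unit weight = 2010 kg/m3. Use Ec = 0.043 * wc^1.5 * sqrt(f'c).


Ec = 0.043 * 2010^1.5 * sqrt(22) / 1000
= 18.17 GPa

18.17


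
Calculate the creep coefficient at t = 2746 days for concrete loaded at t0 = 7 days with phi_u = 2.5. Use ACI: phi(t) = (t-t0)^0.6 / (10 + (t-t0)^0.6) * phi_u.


dt = 2746 - 7 = 2739
phi = 2739^0.6 / (10 + 2739^0.6) * 2.5
= 2.301

2.301


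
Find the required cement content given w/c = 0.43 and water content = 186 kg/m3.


Cement = water / (w/c)
= 186 / 0.43
= 432.6 kg/m3

432.6


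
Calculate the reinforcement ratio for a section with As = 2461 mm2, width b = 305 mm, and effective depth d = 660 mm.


rho = As / (b * d)
= 2461 / (305 * 660)
= 0.0122

0.0122


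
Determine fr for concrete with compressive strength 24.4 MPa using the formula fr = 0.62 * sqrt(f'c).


fr = 0.62 * sqrt(24.4)
= 3.063 MPa

3.063


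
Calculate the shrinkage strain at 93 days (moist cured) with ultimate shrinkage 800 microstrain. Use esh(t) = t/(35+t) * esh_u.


esh(93) = 93 / (35 + 93) * 800
= 93 / 128 * 800
= 581.2 microstrain

581.2


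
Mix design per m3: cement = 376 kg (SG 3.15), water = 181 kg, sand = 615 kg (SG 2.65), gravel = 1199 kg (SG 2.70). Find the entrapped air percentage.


Vol cement = 376 / (3.15 * 1000) = 0.119365 m3
Vol water = 181 / 1000 = 0.181 m3
Vol sand = 615 / (2.65 * 1000) = 0.232075 m3
Vol gravel = 1199 / (2.70 * 1000) = 0.444074 m3
Total solid + water volume = 0.976515 m3
Air = (1 - 0.976515) * 100 = 2.35%

2.35


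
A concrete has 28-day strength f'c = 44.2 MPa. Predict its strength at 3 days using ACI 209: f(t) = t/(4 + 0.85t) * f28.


f(3) = 3 / (4 + 0.85 * 3) * 44.2
= 3 / 6.55 * 44.2
= 20.24 MPa

20.24


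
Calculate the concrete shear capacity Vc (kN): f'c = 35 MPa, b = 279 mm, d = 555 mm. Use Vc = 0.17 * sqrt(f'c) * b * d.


Vc = 0.17 * sqrt(35) * 279 * 555 / 1000
= 155.73 kN

155.73


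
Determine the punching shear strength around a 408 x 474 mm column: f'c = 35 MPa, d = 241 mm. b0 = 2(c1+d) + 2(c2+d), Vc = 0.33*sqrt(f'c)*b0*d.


b0 = 2*(408 + 241) + 2*(474 + 241) = 2728 mm
Vc = 0.33 * sqrt(35) * 2728 * 241 / 1000
= 1283.54 kN

1283.54


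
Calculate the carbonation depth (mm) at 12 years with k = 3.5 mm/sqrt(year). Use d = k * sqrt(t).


depth = k * sqrt(t)
= 3.5 * sqrt(12)
= 12.12 mm

12.12


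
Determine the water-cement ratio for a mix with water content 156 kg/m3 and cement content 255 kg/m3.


w/c = water / cement
w/c = 156 / 255 = 0.612

0.612


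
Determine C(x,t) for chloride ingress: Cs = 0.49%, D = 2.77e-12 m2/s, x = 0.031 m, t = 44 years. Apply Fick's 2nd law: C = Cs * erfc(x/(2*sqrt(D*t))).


t_seconds = 44 * 365.25 * 24 * 3600 = 1388534400.0 s
arg = 0.031 / (2 * sqrt(2.77e-12 * 1388534400.0))
= 0.2499
erfc(0.2499) = 0.7238
C = 0.49 * 0.7238 = 0.3546%

0.3546


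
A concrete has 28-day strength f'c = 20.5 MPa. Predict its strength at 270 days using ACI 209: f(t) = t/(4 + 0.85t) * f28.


f(270) = 270 / (4 + 0.85 * 270) * 20.5
= 270 / 233.5 * 20.5
= 23.7 MPa

23.7


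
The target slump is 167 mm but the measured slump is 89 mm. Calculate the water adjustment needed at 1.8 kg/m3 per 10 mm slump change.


Difference = 167 - 89 = 78 mm
Water adjustment = 78 * 1.8 / 10 = 14.0 kg/m3

14.0


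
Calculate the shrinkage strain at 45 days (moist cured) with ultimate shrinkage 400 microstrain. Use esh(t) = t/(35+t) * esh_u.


esh(45) = 45 / (35 + 45) * 400
= 45 / 80 * 400
= 225.0 microstrain

225.0


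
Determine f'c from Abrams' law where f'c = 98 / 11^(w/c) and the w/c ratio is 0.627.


f'c = 98 / 11^0.627
= 98 / 4.497
= 21.79 MPa

21.79


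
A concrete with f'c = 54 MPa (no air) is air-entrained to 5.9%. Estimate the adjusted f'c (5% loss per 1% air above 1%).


Strength loss = (5.9 - 1) * 5 = 24.5%
f'c = 54 * (1 - 24.5/100)
= 40.77 MPa

40.77


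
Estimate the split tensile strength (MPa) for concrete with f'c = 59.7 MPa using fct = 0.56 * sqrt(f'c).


fct = 0.56 * sqrt(59.7)
= 0.56 * 7.727
= 4.327 MPa

4.327


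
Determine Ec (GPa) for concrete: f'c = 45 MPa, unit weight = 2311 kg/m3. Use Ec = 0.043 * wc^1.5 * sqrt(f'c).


Ec = 0.043 * 2311^1.5 * sqrt(45) / 1000
= 32.05 GPa

32.05


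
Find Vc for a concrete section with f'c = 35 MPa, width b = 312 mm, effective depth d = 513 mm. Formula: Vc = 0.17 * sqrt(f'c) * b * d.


Vc = 0.17 * sqrt(35) * 312 * 513 / 1000
= 160.97 kN

160.97


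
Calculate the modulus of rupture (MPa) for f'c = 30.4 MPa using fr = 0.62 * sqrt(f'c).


fr = 0.62 * sqrt(30.4)
= 3.418 MPa

3.418


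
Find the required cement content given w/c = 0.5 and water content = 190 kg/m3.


Cement = water / (w/c)
= 190 / 0.5
= 380.0 kg/m3

380.0


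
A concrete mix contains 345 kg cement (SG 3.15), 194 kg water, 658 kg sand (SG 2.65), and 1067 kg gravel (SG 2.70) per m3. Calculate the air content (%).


Vol cement = 345 / (3.15 * 1000) = 0.109524 m3
Vol water = 194 / 1000 = 0.194 m3
Vol sand = 658 / (2.65 * 1000) = 0.248302 m3
Vol gravel = 1067 / (2.70 * 1000) = 0.395185 m3
Total solid + water volume = 0.947011 m3
Air = (1 - 0.947011) * 100 = 5.3%

5.3


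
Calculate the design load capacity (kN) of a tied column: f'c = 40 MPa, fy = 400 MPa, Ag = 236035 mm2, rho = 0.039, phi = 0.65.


Ast = rho * Ag = 0.039 * 236035 = 9205.365 mm2
phi*Pn = 0.65 * 0.80 * (0.85 * 40 * (236035 - 9205.365) + 400 * 9205.365) / 1000
= 5925.06 kN

5925.06


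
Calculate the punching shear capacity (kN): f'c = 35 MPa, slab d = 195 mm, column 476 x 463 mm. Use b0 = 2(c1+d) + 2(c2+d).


b0 = 2*(476 + 195) + 2*(463 + 195) = 2658 mm
Vc = 0.33 * sqrt(35) * 2658 * 195 / 1000
= 1011.9 kN

1011.9


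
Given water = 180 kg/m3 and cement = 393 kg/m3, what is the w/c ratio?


w/c = water / cement
w/c = 180 / 393 = 0.458

0.458


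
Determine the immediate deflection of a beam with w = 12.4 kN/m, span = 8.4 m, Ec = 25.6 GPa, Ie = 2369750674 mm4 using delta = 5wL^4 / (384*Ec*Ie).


Convert: L = 8.4 m = 8400 mm, Ec = 25.6 GPa = 25600 MPa
delta = 5 * 12.4 * 8400^4 / (384 * 25600 * 2369750674)
= 13.25 mm

13.25


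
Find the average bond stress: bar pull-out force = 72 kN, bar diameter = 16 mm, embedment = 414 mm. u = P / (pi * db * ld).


u = P / (pi * db * ld)
= 72 * 1000 / (pi * 16 * 414)
= 3.46 MPa

3.46


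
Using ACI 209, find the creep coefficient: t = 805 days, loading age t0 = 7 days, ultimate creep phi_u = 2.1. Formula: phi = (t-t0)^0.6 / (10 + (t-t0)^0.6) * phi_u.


dt = 805 - 7 = 798
phi = 798^0.6 / (10 + 798^0.6) * 2.1
= 1.777

1.777


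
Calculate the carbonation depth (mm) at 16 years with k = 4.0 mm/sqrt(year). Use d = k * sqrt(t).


depth = k * sqrt(t)
= 4.0 * sqrt(16)
= 16.0 mm

16.0


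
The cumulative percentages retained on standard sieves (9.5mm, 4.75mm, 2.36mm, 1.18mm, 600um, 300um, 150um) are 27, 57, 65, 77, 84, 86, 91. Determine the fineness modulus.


FM = sum(cumulative % retained) / 100
= 487 / 100
= 4.87

4.87


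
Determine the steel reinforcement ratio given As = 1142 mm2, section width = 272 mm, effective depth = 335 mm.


rho = As / (b * d)
= 1142 / (272 * 335)
= 0.0125

0.0125


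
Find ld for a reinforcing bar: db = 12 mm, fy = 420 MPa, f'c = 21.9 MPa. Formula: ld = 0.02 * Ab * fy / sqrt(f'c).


Ab = pi * 12^2 / 4 = 113.097 mm2
ld = 0.02 * 113.097 * 420 / sqrt(21.9)
= 203.0 mm

203.0


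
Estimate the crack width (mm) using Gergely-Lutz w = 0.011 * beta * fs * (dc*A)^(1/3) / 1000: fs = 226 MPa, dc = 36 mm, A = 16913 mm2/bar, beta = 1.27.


w = 0.011 * beta * fs * (dc * A)^(1/3) / 1000
= 0.011 * 1.27 * 226 * (36 * 16913)^(1/3) / 1000
= 0.268 mm

0.268


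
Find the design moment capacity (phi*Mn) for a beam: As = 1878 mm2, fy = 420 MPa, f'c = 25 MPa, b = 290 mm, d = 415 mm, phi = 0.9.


a = As * fy / (0.85 * f'c * b)
= 1878 * 420 / (0.85 * 25 * 290)
= 127.9935 mm
Mn = As * fy * (d - a/2) / 10^6
= 276.8573 kN-m
phi*Mn = 0.9 * 276.8573 = 249.17 kN-m

249.17


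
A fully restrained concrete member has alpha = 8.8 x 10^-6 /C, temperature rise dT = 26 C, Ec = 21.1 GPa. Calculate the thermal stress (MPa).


sigma = alpha * dT * Ec
= 8.8e-6 * 26 * 21.1 * 1000
= 4.828 MPa

4.828


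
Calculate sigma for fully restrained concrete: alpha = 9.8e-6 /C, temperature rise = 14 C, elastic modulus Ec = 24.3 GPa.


sigma = alpha * dT * Ec
= 9.8e-6 * 14 * 24.3 * 1000
= 3.334 MPa

3.334


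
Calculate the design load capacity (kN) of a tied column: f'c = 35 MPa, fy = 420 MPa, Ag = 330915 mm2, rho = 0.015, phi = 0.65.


Ast = rho * Ag = 0.015 * 330915 = 4963.725 mm2
phi*Pn = 0.65 * 0.80 * (0.85 * 35 * (330915 - 4963.725) + 420 * 4963.725) / 1000
= 6126.54 kN

6126.54


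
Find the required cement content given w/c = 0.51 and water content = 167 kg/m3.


Cement = water / (w/c)
= 167 / 0.51
= 327.5 kg/m3

327.5


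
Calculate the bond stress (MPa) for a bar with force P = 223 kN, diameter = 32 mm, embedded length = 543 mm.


u = P / (pi * db * ld)
= 223 * 1000 / (pi * 32 * 543)
= 4.085 MPa

4.085


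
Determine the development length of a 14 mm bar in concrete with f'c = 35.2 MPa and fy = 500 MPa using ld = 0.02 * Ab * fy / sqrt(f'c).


Ab = pi * 14^2 / 4 = 153.938 mm2
ld = 0.02 * 153.938 * 500 / sqrt(35.2)
= 259.5 mm

259.5


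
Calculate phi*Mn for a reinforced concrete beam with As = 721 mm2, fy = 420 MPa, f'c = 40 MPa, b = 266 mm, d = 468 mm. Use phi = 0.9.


a = As * fy / (0.85 * f'c * b)
= 721 * 420 / (0.85 * 40 * 266)
= 33.483 mm
Mn = As * fy * (d - a/2) / 10^6
= 136.6501 kN-m
phi*Mn = 0.9 * 136.6501 = 122.99 kN-m

122.99


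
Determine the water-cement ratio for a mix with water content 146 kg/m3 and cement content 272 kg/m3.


w/c = water / cement
w/c = 146 / 272 = 0.537

0.537


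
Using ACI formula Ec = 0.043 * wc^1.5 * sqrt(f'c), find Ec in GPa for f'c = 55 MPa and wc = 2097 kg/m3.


Ec = 0.043 * 2097^1.5 * sqrt(55) / 1000
= 30.62 GPa

30.62


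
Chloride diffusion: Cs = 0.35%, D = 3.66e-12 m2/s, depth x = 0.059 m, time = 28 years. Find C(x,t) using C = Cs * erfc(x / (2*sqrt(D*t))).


t_seconds = 28 * 365.25 * 24 * 3600 = 883612800.0 s
arg = 0.059 / (2 * sqrt(3.66e-12 * 883612800.0))
= 0.5187
erfc(0.5187) = 0.4632
C = 0.35 * 0.4632 = 0.1621%

0.1621


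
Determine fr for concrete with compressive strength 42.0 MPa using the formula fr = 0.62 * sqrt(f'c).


fr = 0.62 * sqrt(42.0)
= 4.018 MPa

4.018


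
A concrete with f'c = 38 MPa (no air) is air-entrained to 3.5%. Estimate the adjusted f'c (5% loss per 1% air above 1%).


Strength loss = (3.5 - 1) * 5 = 12.5%
f'c = 38 * (1 - 12.5/100)
= 33.25 MPa

33.25


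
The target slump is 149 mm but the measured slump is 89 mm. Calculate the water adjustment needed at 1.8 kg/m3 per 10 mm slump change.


Difference = 149 - 89 = 60 mm
Water adjustment = 60 * 1.8 / 10 = 10.8 kg/m3

10.8


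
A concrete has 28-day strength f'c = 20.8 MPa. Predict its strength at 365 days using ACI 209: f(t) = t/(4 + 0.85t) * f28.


f(365) = 365 / (4 + 0.85 * 365) * 20.8
= 365 / 314.25 * 20.8
= 24.16 MPa

24.16


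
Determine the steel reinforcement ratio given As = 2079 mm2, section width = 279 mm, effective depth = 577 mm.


rho = As / (b * d)
= 2079 / (279 * 577)
= 0.0129

0.0129


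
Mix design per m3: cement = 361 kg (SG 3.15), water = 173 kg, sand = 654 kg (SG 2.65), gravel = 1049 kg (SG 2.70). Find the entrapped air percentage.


Vol cement = 361 / (3.15 * 1000) = 0.114603 m3
Vol water = 173 / 1000 = 0.173 m3
Vol sand = 654 / (2.65 * 1000) = 0.246792 m3
Vol gravel = 1049 / (2.70 * 1000) = 0.388519 m3
Total solid + water volume = 0.922914 m3
Air = (1 - 0.922914) * 100 = 7.71%

7.71


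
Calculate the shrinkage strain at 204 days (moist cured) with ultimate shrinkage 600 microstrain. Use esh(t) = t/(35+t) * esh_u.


esh(204) = 204 / (35 + 204) * 600
= 204 / 239 * 600
= 512.1 microstrain

512.1


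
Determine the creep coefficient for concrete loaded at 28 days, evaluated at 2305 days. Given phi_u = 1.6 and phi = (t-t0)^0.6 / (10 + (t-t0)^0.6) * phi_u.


dt = 2305 - 28 = 2277
phi = 2277^0.6 / (10 + 2277^0.6) * 1.6
= 1.459

1.459


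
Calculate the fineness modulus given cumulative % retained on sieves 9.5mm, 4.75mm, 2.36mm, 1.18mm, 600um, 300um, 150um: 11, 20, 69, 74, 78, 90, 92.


FM = sum(cumulative % retained) / 100
= 434 / 100
= 4.34

4.34
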